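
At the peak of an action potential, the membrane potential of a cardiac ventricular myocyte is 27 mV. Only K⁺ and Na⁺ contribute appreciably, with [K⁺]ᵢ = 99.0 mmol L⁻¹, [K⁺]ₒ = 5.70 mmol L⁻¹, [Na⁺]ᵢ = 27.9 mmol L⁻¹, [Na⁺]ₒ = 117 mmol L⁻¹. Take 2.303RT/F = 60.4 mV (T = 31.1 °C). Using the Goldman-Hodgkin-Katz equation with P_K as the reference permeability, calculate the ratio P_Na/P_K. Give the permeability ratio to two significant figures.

Let α = P_Na/P_K. GHK: Vm = 60.4·log₁₀[(Kₒ + α·Naₒ)/(Kᵢ + α·Naᵢ)].
10^(Vm/60.4) = 10^(27.0/60.4) = 2.7991
So 2.7991·(Kᵢ + α·Naᵢ) = Kₒ + α·Naₒ → α = (2.7991·99.0 − 5.7) / (117.0 − 2.7991·27.9)
α = (277.1 − 5.7) / (117.0 − 78.1) = 271.4/38.9 = 6.976

7.0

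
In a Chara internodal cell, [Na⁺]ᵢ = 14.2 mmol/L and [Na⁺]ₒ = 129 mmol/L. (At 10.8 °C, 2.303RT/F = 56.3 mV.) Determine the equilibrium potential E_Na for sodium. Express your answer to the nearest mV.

E = (56.3/z) · log₁₀([Na⁺]_out/[Na⁺]_in) with z = +1.
= (56.3/1) · log₁₀(129/14.2) = 56.30 · log₁₀(9.085)
= 56.30 · (0.9583) = 53.95 mV

54 mV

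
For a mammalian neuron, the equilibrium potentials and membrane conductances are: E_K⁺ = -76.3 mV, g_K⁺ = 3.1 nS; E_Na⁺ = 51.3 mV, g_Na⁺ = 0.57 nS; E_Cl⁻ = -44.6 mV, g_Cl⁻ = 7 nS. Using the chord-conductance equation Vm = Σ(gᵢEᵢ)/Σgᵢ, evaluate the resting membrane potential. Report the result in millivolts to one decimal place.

-48.7 mV

Σ gᵢEᵢ = 3.1·(-76.3) + 0.57·(51.3) + 7·(-44.6) = -519.49
Σ gᵢ = 3.1 + 0.57 + 7 = 10.67
Vm = -519.49 / 10.67 = -48.69 mV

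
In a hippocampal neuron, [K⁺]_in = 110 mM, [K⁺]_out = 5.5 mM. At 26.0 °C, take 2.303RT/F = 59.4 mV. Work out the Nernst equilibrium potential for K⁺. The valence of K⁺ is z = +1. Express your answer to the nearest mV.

E = (59.4/z) · log₁₀([K⁺]_out/[K⁺]_in) with z = +1.
= (59.4/1) · log₁₀(5.5/110) = 59.40 · log₁₀(0.05)
= 59.40 · (-1.3010) = -77.28 mV

-77 mV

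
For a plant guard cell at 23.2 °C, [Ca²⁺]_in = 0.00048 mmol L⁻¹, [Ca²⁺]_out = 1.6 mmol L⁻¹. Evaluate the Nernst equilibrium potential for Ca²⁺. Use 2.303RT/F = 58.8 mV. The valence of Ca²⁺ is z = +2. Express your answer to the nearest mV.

104 mV

E = (58.8/z) · log₁₀([Ca²⁺]_out/[Ca²⁺]_in) with z = +2.
= (58.8/2) · log₁₀(1.6/0.00048) = 29.40 · log₁₀(3333)
= 29.40 · (3.5229) = 103.57 mV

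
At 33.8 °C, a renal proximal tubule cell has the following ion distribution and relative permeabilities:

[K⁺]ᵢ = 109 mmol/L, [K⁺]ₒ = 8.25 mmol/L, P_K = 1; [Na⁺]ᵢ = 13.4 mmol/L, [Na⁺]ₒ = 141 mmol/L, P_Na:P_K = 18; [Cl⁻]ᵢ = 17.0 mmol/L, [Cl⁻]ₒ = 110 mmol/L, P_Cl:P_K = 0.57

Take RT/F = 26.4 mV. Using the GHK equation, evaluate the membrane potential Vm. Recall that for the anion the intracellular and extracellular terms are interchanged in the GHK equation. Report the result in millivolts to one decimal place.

48.1 mV

Vm = 26.4 · ln[(Σ P·[cation]ₒ + Σ P·[anion]ᵢ) / (Σ P·[cation]ᵢ + Σ P·[anion]ₒ)]
Numerator = 1×8.25 + 18×141 + 0.57×17.0 = 2556
Denominator = 1×109 + 18×13.4 + 0.57×110 = 412.9
Vm = 26.4 · ln(6.1902) = 26.4 × (1.8230) = 48.13 mV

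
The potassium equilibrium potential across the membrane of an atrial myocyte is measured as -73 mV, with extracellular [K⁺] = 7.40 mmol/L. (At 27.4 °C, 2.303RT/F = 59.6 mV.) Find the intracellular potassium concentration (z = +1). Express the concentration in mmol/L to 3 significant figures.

124 mmol/L

Nernst: E = (59.6/1) · log₁₀([out]/[in]), so log₁₀([out]/[in]) = -73.0 × 1 / 59.6 = -1.2248.
[out]/[in] = 10^(-1.2248) = 0.05959.
[in] = 7.40 / 0.05959 = 124.2 mmol/L.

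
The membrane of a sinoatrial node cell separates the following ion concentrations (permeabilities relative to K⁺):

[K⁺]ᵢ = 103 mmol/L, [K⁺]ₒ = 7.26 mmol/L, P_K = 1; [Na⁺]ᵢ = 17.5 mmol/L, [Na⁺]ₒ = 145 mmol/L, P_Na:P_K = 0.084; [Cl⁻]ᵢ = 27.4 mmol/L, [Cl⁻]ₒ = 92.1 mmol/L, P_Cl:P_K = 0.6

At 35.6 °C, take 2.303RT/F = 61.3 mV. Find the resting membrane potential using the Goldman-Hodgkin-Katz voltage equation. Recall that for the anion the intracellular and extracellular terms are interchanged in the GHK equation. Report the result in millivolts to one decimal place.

-39.8 mV

Vm = 61.3 · log₁₀[(Σ P·[cation]ₒ + Σ P·[anion]ᵢ) / (Σ P·[cation]ᵢ + Σ P·[anion]ₒ)]
Numerator = 1×7.26 + 0.084×145 + 0.6×27.4 = 35.88
Denominator = 1×103 + 0.084×17.5 + 0.6×92.1 = 159.7
Vm = 61.3 · log₁₀(0.22463) = 61.3 × (-0.6485) = -39.76 mV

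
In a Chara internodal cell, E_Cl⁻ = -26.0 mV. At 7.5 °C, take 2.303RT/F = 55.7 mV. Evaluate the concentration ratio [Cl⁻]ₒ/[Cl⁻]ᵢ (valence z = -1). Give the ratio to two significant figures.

2.9

log₁₀([out]/[in]) = E·z/(55.7) = -26.0 × -1 / 55.7 = 0.4668
[out]/[in] = 10^(0.4668) = 2.929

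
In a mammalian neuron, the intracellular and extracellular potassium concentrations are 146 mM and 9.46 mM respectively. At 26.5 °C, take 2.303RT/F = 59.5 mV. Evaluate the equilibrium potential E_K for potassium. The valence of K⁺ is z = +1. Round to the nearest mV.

E = (59.5/z) · log₁₀([K⁺]_out/[K⁺]_in) with z = +1.
= (59.5/1) · log₁₀(9.46/146) = 59.50 · log₁₀(0.06479)
= 59.50 · (-1.1885) = -70.71 mV

-71 mV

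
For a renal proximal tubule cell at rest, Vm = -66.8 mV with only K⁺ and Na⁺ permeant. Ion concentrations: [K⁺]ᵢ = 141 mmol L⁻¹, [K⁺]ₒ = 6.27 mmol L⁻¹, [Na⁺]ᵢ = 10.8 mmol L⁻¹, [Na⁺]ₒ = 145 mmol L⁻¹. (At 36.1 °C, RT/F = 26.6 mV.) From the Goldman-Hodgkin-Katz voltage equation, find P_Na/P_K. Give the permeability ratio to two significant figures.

Let α = P_Na/P_K. GHK: Vm = 26.6·ln[(Kₒ + α·Naₒ)/(Kᵢ + α·Naᵢ)].
e^(Vm/26.6) = e^(-66.8/26.6) = 0.081164
So 0.081164·(Kᵢ + α·Naᵢ) = Kₒ + α·Naₒ → α = (0.081164·141.0 − 6.27) / (145.0 − 0.081164·10.8)
α = (11.44 − 6.27) / (145.0 − 0.8766) = 5.174/144.1 = 0.0359

0.036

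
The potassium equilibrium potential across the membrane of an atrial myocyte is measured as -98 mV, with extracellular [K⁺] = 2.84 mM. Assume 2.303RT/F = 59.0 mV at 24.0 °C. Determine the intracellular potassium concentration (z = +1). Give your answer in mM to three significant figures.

130 mM

Nernst: E = (59.0/1) · log₁₀([out]/[in]), so log₁₀([out]/[in]) = -98.0 × 1 / 59.0 = -1.6610.
[out]/[in] = 10^(-1.6610) = 0.02183.
[in] = 2.84 / 0.02183 = 130.1 mM.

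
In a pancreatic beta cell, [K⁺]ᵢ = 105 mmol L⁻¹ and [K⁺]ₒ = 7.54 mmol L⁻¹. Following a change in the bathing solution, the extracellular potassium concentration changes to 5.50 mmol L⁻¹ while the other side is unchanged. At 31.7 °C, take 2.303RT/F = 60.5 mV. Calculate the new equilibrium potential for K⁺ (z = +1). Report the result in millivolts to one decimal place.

-77.5 mV

After the shift: [K⁺]_out = 5.50, [K⁺]_in = 105 mmol L⁻¹.
E_new = (60.5/1)·log₁₀(5.50/105) = 60.50 · (-1.2808) = -77.49 mV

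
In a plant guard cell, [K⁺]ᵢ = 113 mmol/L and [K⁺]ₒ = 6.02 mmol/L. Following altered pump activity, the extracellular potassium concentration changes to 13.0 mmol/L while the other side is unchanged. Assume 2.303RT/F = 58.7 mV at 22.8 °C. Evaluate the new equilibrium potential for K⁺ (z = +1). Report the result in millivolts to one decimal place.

-55.1 mV

After the shift: [K⁺]_out = 13.0, [K⁺]_in = 113 mmol/L.
E_new = (58.7/1)·log₁₀(13.0/113) = 58.70 · (-0.9391) = -55.13 mV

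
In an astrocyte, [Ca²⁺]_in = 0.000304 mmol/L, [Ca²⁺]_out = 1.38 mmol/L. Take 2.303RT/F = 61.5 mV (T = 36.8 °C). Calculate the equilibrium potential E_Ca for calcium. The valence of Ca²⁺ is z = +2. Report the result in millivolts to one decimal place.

E = (61.5/z) · log₁₀([Ca²⁺]_out/[Ca²⁺]_in) with z = +2.
= (61.5/2) · log₁₀(1.38/0.000304) = 30.75 · log₁₀(4539)
= 30.75 · (3.6570) = 112.45 mV

112.5 mV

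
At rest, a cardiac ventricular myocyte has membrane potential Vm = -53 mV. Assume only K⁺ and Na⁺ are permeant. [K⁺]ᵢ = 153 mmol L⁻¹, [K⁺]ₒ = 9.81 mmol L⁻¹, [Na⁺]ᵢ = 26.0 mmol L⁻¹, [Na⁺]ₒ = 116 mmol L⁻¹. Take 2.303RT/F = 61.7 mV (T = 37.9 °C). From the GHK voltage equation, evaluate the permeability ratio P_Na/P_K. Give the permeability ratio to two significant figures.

Let α = P_Na/P_K. GHK: Vm = 61.7·log₁₀[(Kₒ + α·Naₒ)/(Kᵢ + α·Naᵢ)].
10^(Vm/61.7) = 10^(-53.0/61.7) = 0.13836
So 0.13836·(Kᵢ + α·Naᵢ) = Kₒ + α·Naₒ → α = (0.13836·153.0 − 9.81) / (116.0 − 0.13836·26.0)
α = (21.17 − 9.81) / (116.0 − 3.597) = 11.36/112.4 = 0.1011

0.10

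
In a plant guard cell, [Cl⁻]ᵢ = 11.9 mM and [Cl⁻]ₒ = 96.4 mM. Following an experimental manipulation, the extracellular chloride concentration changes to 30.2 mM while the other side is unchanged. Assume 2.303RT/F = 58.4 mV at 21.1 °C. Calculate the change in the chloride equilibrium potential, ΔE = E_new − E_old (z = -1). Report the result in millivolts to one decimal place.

E_old = (58.4/-1)·log₁₀(96.4/11.9) = -53.06 mV
E_new = (58.4/-1)·log₁₀(30.2/11.9) = -23.62 mV
ΔE = -23.62 − (-53.06) = 29.44 mV

29.4 mV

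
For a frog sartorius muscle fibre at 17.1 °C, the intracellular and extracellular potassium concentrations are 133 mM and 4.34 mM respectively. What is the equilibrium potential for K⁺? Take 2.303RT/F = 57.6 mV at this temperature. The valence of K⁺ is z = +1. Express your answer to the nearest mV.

-86 mV

E = (57.6/z) · log₁₀([K⁺]_out/[K⁺]_in) with z = +1.
= (57.6/1) · log₁₀(4.34/133) = 57.60 · log₁₀(0.03263)
= 57.60 · (-1.4864) = -85.61 mV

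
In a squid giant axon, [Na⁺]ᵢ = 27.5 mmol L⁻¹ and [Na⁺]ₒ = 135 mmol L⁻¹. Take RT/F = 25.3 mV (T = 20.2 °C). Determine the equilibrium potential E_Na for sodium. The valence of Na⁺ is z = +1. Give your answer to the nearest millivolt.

40 mV

E = (25.3/z) · ln([Na⁺]_out/[Na⁺]_in) with z = +1.
= (25.3/1) · ln(135/27.5) = 25.30 · ln(4.909)
= 25.30 · (1.5911) = 40.25 mV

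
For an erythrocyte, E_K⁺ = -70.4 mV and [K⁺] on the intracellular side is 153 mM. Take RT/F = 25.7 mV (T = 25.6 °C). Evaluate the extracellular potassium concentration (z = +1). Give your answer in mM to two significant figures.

Nernst: E = (25.7/1) · ln([out]/[in]), so ln([out]/[in]) = -70.4 × 1 / 25.7 = -2.7393.
[out]/[in] = e^(-2.7393) = 0.06462.
[out] = 0.06462 × 153 = 9.886 mM.

9.9 mM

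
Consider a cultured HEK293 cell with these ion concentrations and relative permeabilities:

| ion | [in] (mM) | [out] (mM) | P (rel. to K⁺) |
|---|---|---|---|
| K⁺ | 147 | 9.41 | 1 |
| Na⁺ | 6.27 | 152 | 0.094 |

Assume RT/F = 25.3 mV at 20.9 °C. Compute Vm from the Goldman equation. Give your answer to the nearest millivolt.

Vm = 25.3 · ln[(Σ P·[cation]ₒ + Σ P·[anion]ᵢ) / (Σ P·[cation]ᵢ + Σ P·[anion]ₒ)]
Numerator = 1×9.41 + 0.094×152 = 23.7
Denominator = 1×147 + 0.094×6.27 = 147.6
Vm = 25.3 · ln(0.16057) = 25.3 × (-1.8290) = -46.27 mV

-46 mV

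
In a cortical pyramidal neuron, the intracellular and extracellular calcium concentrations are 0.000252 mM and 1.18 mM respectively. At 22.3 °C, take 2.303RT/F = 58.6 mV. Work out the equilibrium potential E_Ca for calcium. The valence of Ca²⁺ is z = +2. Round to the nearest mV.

108 mV

E = (58.6/z) · log₁₀([Ca²⁺]_out/[Ca²⁺]_in) with z = +2.
= (58.6/2) · log₁₀(1.18/0.000252) = 29.30 · log₁₀(4683)
= 29.30 · (3.6705) = 107.55 mV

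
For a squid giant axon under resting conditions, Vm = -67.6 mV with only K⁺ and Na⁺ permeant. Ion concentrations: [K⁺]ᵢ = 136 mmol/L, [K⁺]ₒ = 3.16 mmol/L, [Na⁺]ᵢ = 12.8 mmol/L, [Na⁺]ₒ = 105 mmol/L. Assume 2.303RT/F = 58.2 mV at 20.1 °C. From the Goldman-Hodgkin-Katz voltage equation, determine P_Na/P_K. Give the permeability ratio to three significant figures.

0.0597

Let α = P_Na/P_K. GHK: Vm = 58.2·log₁₀[(Kₒ + α·Naₒ)/(Kᵢ + α·Naᵢ)].
10^(Vm/58.2) = 10^(-67.6/58.2) = 0.068943
So 0.068943·(Kᵢ + α·Naᵢ) = Kₒ + α·Naₒ → α = (0.068943·136.0 − 3.16) / (105.0 − 0.068943·12.8)
α = (9.376 − 3.16) / (105.0 − 0.8825) = 6.216/104.1 = 0.0597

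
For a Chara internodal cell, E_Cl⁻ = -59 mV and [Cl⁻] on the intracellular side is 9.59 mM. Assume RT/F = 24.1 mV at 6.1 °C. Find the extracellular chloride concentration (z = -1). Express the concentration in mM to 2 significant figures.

Nernst: E = (24.1/-1) · ln([out]/[in]), so ln([out]/[in]) = -59.0 × -1 / 24.1 = 2.4481.
[out]/[in] = e^(2.4481) = 11.57.
[out] = 11.57 × 9.59 = 110.9 mM.

110 mM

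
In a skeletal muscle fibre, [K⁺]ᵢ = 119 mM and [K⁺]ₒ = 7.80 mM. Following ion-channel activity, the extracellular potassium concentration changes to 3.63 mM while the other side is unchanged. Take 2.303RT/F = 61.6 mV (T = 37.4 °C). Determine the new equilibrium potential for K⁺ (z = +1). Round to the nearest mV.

After the shift: [K⁺]_out = 3.63, [K⁺]_in = 119 mM.
E_new = (61.6/1)·log₁₀(3.63/119) = 61.60 · (-1.5156) = -93.36 mV

-93 mV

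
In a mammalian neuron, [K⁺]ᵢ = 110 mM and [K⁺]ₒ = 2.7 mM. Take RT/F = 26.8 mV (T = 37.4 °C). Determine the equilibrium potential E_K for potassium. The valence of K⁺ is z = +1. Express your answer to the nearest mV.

E = (26.8/z) · ln([K⁺]_out/[K⁺]_in) with z = +1.
= (26.8/1) · ln(2.7/110) = 26.80 · ln(0.02455)
= 26.80 · (-3.7072) = -99.35 mV

-99 mV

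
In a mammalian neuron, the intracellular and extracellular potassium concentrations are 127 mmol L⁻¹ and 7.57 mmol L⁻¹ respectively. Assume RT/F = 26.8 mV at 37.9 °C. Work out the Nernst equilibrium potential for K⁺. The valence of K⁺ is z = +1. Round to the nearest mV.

E = (26.8/z) · ln([K⁺]_out/[K⁺]_in) with z = +1.
= (26.8/1) · ln(7.57/127) = 26.80 · ln(0.05961)
= 26.80 · (-2.8200) = -75.58 mV

-76 mV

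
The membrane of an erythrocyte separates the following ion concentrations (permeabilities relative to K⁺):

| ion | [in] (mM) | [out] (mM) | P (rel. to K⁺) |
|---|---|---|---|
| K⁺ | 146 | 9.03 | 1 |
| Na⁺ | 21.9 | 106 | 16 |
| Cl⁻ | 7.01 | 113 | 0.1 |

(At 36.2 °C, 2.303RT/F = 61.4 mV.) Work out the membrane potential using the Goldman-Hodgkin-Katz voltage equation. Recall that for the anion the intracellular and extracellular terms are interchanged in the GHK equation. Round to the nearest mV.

32 mV

Vm = 61.4 · log₁₀[(Σ P·[cation]ₒ + Σ P·[anion]ᵢ) / (Σ P·[cation]ᵢ + Σ P·[anion]ₒ)]
Numerator = 1×9.03 + 16×106 + 0.1×7.01 = 1706
Denominator = 1×146 + 16×21.9 + 0.1×113 = 507.7
Vm = 61.4 · log₁₀(3.3597) = 61.4 × (0.5263) = 32.32 mV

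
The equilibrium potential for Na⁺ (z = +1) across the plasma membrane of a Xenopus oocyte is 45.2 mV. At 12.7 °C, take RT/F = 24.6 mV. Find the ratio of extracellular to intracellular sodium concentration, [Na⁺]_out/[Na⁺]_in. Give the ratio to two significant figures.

ln([out]/[in]) = E·z/(24.6) = 45.2 × 1 / 24.6 = 1.8374
[out]/[in] = e^(1.8374) = 6.28

6.3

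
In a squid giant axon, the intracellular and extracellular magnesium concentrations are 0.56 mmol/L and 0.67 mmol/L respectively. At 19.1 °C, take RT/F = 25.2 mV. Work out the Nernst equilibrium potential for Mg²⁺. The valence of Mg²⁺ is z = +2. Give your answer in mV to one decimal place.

2.3 mV

E = (25.2/z) · ln([Mg²⁺]_out/[Mg²⁺]_in) with z = +2.
= (25.2/2) · ln(0.67/0.56) = 12.60 · ln(1.196)
= 12.60 · (0.1793) = 2.26 mV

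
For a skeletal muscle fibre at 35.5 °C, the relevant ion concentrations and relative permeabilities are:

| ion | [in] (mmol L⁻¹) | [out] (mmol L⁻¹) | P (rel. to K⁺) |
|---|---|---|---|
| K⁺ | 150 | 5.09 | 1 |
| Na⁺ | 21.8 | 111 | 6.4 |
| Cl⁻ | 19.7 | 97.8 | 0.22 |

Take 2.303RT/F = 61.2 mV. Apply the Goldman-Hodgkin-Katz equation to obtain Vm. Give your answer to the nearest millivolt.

Vm = 61.2 · log₁₀[(Σ P·[cation]ₒ + Σ P·[anion]ᵢ) / (Σ P·[cation]ᵢ + Σ P·[anion]ₒ)]
Numerator = 1×5.09 + 6.4×111 + 0.22×19.7 = 719.8
Denominator = 1×150 + 6.4×21.8 + 0.22×97.8 = 311
Vm = 61.2 · log₁₀(2.3143) = 61.2 × (0.3644) = 22.30 mV

22 mV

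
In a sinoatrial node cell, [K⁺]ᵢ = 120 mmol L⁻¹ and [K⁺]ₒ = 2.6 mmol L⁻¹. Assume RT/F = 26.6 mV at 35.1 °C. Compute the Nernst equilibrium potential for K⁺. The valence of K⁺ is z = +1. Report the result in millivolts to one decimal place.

-101.9 mV

E = (26.6/z) · ln([K⁺]_out/[K⁺]_in) with z = +1.
= (26.6/1) · ln(2.6/120) = 26.60 · ln(0.02167)
= 26.60 · (-3.8320) = -101.93 mV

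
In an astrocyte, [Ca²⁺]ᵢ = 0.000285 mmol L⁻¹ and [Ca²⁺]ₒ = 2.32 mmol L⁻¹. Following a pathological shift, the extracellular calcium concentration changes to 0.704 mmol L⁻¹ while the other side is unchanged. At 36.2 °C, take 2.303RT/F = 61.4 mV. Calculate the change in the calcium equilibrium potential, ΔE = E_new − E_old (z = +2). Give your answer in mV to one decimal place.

E_old = (61.4/2)·log₁₀(2.32/0.000285) = 120.06 mV
E_new = (61.4/2)·log₁₀(0.704/0.000285) = 104.16 mV
ΔE = 104.16 − (120.06) = -15.90 mV

-15.9 mV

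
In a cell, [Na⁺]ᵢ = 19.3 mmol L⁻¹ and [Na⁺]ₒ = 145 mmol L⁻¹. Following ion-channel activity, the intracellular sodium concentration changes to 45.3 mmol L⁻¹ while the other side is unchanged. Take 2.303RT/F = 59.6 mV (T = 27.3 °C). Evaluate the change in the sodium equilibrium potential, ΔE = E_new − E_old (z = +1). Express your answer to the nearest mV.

E_old = (59.6/1)·log₁₀(145/19.3) = 52.20 mV
E_new = (59.6/1)·log₁₀(145/45.3) = 30.11 mV
ΔE = 30.11 − (52.20) = -22.08 mV

-22 mV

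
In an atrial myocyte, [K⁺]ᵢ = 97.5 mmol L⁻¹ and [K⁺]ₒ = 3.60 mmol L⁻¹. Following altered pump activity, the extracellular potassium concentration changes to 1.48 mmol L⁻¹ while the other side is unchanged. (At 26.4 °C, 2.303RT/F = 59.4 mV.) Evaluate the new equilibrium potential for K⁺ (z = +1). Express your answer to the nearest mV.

After the shift: [K⁺]_out = 1.48, [K⁺]_in = 97.5 mmol L⁻¹.
E_new = (59.4/1)·log₁₀(1.48/97.5) = 59.40 · (-1.8187) = -108.03 mV

-108 mV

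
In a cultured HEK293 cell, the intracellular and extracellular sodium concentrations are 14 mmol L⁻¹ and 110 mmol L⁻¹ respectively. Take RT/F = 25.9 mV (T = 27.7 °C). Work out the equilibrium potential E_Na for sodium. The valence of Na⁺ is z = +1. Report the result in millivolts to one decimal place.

E = (25.9/z) · ln([Na⁺]_out/[Na⁺]_in) with z = +1.
= (25.9/1) · ln(110/14) = 25.90 · ln(7.857)
= 25.90 · (2.0614) = 53.39 mV

53.4 mV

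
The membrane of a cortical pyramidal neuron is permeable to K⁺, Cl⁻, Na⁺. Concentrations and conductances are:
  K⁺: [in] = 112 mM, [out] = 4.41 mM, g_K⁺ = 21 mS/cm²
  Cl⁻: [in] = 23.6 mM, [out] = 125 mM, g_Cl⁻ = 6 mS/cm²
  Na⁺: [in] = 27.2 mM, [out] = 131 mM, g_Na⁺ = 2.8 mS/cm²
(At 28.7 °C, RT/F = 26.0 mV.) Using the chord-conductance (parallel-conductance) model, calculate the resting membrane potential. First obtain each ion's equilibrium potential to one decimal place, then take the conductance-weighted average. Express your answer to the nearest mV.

E_K⁺ = (26.0/1)·ln(4.41/112) = -84.1 mV
E_Cl⁻ = (26.0/-1)·ln(125/23.6) = -43.3 mV
E_Na⁺ = (26.0/1)·ln(131/27.2) = 40.9 mV
Vm = (Σ gᵢEᵢ)/(Σ gᵢ) = (21·-84.1 + 6·-43.3 + 2.8·40.9) / (21 + 6 + 2.8)
= -1911.38 / 29.8 = -64.14 mV

-64 mV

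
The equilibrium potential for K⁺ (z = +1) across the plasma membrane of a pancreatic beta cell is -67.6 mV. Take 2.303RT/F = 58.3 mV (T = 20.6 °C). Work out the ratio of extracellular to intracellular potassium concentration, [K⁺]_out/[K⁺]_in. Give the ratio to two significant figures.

0.069

log₁₀([out]/[in]) = E·z/(58.3) = -67.6 × 1 / 58.3 = -1.1595
[out]/[in] = 10^(-1.1595) = 0.06926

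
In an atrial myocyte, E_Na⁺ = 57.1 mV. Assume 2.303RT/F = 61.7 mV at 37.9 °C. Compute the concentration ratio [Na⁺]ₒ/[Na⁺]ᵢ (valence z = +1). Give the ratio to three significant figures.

8.42

log₁₀([out]/[in]) = E·z/(61.7) = 57.1 × 1 / 61.7 = 0.9254
[out]/[in] = 10^(0.9254) = 8.423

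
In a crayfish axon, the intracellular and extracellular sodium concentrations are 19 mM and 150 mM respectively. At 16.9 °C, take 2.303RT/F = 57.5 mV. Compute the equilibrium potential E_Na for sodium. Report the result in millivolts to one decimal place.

E = (57.5/z) · log₁₀([Na⁺]_out/[Na⁺]_in) with z = +1.
= (57.5/1) · log₁₀(150/19) = 57.50 · log₁₀(7.895)
= 57.50 · (0.8973) = 51.60 mV

51.6 mV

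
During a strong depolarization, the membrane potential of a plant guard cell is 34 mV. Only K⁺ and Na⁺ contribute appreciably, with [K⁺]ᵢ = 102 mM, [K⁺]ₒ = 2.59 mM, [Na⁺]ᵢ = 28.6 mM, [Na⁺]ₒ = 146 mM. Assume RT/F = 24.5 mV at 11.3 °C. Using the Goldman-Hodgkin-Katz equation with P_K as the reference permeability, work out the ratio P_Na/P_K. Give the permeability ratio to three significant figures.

12.9

Let α = P_Na/P_K. GHK: Vm = 24.5·ln[(Kₒ + α·Naₒ)/(Kᵢ + α·Naᵢ)].
e^(Vm/24.5) = e^(34.0/24.5) = 4.0058
So 4.0058·(Kᵢ + α·Naᵢ) = Kₒ + α·Naₒ → α = (4.0058·102.0 − 2.59) / (146.0 − 4.0058·28.6)
α = (408.6 − 2.59) / (146.0 − 114.6) = 406/31.43 = 12.92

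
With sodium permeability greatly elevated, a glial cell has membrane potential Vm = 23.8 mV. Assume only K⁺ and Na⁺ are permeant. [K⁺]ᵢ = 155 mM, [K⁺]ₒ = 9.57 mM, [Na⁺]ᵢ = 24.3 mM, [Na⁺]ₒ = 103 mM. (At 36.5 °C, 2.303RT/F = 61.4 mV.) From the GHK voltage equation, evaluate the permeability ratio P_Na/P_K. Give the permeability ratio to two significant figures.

8.4

Let α = P_Na/P_K. GHK: Vm = 61.4·log₁₀[(Kₒ + α·Naₒ)/(Kᵢ + α·Naᵢ)].
10^(Vm/61.4) = 10^(23.8/61.4) = 2.4413
So 2.4413·(Kᵢ + α·Naᵢ) = Kₒ + α·Naₒ → α = (2.4413·155.0 − 9.57) / (103.0 − 2.4413·24.3)
α = (378.4 − 9.57) / (103.0 − 59.32) = 368.8/43.68 = 8.445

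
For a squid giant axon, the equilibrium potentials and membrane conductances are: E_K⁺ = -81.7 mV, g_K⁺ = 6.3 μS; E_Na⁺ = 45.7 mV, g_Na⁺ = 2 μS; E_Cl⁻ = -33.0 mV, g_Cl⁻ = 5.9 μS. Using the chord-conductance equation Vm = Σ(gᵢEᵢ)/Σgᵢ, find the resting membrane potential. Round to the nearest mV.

Σ gᵢEᵢ = 6.3·(-81.7) + 2·(45.7) + 5.9·(-33.0) = -618.01
Σ gᵢ = 6.3 + 2 + 5.9 = 14.2
Vm = -618.01 / 14.2 = -43.52 mV

-44 mV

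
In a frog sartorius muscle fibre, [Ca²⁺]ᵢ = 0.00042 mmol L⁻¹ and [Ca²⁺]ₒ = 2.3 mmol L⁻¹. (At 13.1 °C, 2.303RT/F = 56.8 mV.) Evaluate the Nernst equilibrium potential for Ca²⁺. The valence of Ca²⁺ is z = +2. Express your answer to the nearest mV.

106 mV

E = (56.8/z) · log₁₀([Ca²⁺]_out/[Ca²⁺]_in) with z = +2.
= (56.8/2) · log₁₀(2.3/0.00042) = 28.40 · log₁₀(5476)
= 28.40 · (3.7385) = 106.17 mV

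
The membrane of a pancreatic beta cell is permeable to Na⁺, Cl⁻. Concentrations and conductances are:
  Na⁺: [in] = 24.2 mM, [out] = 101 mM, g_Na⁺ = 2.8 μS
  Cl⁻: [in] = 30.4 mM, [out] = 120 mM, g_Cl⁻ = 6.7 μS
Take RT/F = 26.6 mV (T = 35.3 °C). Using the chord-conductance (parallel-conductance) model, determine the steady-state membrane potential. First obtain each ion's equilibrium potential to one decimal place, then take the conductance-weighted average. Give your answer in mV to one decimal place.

E_Na⁺ = (26.6/1)·ln(101/24.2) = 38.0 mV
E_Cl⁻ = (26.6/-1)·ln(120/30.4) = -36.5 mV
Vm = (Σ gᵢEᵢ)/(Σ gᵢ) = (2.8·38.0 + 6.7·-36.5) / (2.8 + 6.7)
= -138.15 / 9.5 = -14.54 mV

-14.5 mV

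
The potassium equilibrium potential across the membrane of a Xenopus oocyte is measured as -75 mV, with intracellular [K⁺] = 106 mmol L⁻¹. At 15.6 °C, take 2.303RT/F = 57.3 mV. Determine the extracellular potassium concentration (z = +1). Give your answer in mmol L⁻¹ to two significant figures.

5.2 mmol L⁻¹

Nernst: E = (57.3/1) · log₁₀([out]/[in]), so log₁₀([out]/[in]) = -75.0 × 1 / 57.3 = -1.3089.
[out]/[in] = 10^(-1.3089) = 0.0491.
[out] = 0.0491 × 106 = 5.205 mmol L⁻¹.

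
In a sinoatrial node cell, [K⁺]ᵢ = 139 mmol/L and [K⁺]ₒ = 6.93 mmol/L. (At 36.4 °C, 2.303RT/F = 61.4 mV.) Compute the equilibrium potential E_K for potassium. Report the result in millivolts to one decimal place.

-80.0 mV

E = (61.4/z) · log₁₀([K⁺]_out/[K⁺]_in) with z = +1.
= (61.4/1) · log₁₀(6.93/139) = 61.40 · log₁₀(0.04986)
= 61.40 · (-1.3023) = -79.96 mV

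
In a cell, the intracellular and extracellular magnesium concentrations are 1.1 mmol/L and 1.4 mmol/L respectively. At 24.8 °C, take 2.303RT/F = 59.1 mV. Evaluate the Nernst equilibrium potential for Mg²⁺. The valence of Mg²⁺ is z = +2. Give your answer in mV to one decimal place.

E = (59.1/z) · log₁₀([Mg²⁺]_out/[Mg²⁺]_in) with z = +2.
= (59.1/2) · log₁₀(1.4/1.1) = 29.55 · log₁₀(1.273)
= 29.55 · (0.1047) = 3.09 mV

3.1 mV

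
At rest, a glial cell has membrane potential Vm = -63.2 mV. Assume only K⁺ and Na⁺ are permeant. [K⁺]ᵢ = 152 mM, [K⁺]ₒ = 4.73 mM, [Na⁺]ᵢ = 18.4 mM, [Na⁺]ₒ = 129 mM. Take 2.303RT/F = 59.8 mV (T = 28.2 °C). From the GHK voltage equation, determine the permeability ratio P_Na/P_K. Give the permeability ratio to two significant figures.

Let α = P_Na/P_K. GHK: Vm = 59.8·log₁₀[(Kₒ + α·Naₒ)/(Kᵢ + α·Naᵢ)].
10^(Vm/59.8) = 10^(-63.2/59.8) = 0.087729
So 0.087729·(Kᵢ + α·Naᵢ) = Kₒ + α·Naₒ → α = (0.087729·152.0 − 4.73) / (129.0 − 0.087729·18.4)
α = (13.33 − 4.73) / (129.0 − 1.614) = 8.605/127.4 = 0.06755

0.068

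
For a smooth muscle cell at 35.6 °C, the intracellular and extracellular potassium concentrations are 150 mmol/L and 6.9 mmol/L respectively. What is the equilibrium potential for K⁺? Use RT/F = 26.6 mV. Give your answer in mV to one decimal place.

E = (26.6/z) · ln([K⁺]_out/[K⁺]_in) with z = +1.
= (26.6/1) · ln(6.9/150) = 26.60 · ln(0.046)
= 26.60 · (-3.0791) = -81.90 mV

-81.9 mV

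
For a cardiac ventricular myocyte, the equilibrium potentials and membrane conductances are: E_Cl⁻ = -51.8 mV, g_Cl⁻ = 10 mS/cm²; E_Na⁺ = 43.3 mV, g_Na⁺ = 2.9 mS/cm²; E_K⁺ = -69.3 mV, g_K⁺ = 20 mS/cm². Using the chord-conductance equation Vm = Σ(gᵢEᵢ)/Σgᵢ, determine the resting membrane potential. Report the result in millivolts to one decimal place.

Σ gᵢEᵢ = 10·(-51.8) + 2.9·(43.3) + 20·(-69.3) = -1778.43
Σ gᵢ = 10 + 2.9 + 20 = 32.9
Vm = -1778.43 / 32.9 = -54.06 mV

-54.1 mV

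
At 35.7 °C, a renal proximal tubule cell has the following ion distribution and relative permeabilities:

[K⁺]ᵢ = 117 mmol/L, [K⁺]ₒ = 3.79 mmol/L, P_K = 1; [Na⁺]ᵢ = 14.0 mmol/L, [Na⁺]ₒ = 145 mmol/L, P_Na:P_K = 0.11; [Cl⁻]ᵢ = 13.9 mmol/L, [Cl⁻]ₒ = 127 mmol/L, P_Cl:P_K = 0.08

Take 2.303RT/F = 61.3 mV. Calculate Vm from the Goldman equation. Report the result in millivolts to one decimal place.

-48.5 mV

Vm = 61.3 · log₁₀[(Σ P·[cation]ₒ + Σ P·[anion]ᵢ) / (Σ P·[cation]ᵢ + Σ P·[anion]ₒ)]
Numerator = 1×3.79 + 0.11×145 + 0.08×13.9 = 20.85
Denominator = 1×117 + 0.11×14.0 + 0.08×127 = 128.7
Vm = 61.3 · log₁₀(0.16202) = 61.3 × (-0.7904) = -48.45 mV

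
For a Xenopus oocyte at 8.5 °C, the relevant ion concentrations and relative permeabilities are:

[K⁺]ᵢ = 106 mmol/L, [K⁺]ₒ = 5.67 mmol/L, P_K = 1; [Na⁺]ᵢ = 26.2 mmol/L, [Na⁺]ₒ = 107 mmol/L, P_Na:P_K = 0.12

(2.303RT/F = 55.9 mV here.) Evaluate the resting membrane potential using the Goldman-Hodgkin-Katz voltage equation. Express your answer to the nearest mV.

-43 mV

Vm = 55.9 · log₁₀[(Σ P·[cation]ₒ + Σ P·[anion]ᵢ) / (Σ P·[cation]ᵢ + Σ P·[anion]ₒ)]
Numerator = 1×5.67 + 0.12×107 = 18.51
Denominator = 1×106 + 0.12×26.2 = 109.1
Vm = 55.9 · log₁₀(0.16959) = 55.9 × (-0.7706) = -43.08 mV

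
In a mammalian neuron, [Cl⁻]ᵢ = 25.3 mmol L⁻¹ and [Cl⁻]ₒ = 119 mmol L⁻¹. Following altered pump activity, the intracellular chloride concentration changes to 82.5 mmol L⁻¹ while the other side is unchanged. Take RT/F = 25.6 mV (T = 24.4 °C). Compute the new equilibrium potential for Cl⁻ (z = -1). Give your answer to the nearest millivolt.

After the shift: [Cl⁻]_out = 119, [Cl⁻]_in = 82.5 mmol L⁻¹.
E_new = (25.6/-1)·ln(119/82.5) = -25.60 · (0.3663) = -9.38 mV

-9 mV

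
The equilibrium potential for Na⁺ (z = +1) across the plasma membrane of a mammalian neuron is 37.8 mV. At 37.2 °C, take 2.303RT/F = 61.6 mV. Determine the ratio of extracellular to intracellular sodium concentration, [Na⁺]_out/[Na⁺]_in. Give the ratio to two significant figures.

4.1

log₁₀([out]/[in]) = E·z/(61.6) = 37.8 × 1 / 61.6 = 0.6136
[out]/[in] = 10^(0.6136) = 4.108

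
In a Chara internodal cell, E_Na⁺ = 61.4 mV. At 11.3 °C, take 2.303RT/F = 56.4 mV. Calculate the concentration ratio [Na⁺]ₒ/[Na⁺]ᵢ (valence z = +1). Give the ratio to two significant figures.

12

log₁₀([out]/[in]) = E·z/(56.4) = 61.4 × 1 / 56.4 = 1.0887
[out]/[in] = 10^(1.0887) = 12.26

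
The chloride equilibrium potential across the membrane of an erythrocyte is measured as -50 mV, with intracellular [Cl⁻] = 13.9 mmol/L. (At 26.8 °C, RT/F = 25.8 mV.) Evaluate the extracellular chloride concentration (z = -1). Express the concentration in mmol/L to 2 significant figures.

Nernst: E = (25.8/-1) · ln([out]/[in]), so ln([out]/[in]) = -50.0 × -1 / 25.8 = 1.9380.
[out]/[in] = e^(1.9380) = 6.945.
[out] = 6.945 × 13.9 = 96.53 mmol/L.

97 mmol/L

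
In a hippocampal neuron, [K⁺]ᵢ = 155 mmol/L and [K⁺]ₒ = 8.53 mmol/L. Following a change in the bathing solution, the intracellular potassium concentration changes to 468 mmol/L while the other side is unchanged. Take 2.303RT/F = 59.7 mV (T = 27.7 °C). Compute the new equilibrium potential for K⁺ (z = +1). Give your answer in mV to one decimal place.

-103.8 mV

After the shift: [K⁺]_out = 8.53, [K⁺]_in = 468 mmol/L.
E_new = (59.7/1)·log₁₀(8.53/468) = 59.70 · (-1.7393) = -103.84 mV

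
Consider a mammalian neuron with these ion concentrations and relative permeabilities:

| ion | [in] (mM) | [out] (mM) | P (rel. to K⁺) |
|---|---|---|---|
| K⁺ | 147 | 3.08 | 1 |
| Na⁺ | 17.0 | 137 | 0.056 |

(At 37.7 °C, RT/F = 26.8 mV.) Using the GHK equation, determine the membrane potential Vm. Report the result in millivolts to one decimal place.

-70.3 mV

Vm = 26.8 · ln[(Σ P·[cation]ₒ + Σ P·[anion]ᵢ) / (Σ P·[cation]ᵢ + Σ P·[anion]ₒ)]
Numerator = 1×3.08 + 0.056×137 = 10.75
Denominator = 1×147 + 0.056×17.0 = 148
Vm = 26.8 · ln(0.072672) = 26.8 × (-2.6218) = -70.26 mV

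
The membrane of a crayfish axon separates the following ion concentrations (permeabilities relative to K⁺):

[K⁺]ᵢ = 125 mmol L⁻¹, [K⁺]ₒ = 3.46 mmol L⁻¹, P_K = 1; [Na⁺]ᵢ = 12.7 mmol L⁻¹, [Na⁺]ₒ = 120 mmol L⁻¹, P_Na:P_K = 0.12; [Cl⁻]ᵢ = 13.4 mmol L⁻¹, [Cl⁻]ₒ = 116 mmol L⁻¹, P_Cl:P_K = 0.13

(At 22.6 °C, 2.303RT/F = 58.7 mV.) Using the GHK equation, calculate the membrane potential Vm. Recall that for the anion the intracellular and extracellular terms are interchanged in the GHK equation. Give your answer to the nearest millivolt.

-50 mV

Vm = 58.7 · log₁₀[(Σ P·[cation]ₒ + Σ P·[anion]ᵢ) / (Σ P·[cation]ᵢ + Σ P·[anion]ₒ)]
Numerator = 1×3.46 + 0.12×120 + 0.13×13.4 = 19.6
Denominator = 1×125 + 0.12×12.7 + 0.13×116 = 141.6
Vm = 58.7 · log₁₀(0.13843) = 58.7 × (-0.8588) = -50.41 mV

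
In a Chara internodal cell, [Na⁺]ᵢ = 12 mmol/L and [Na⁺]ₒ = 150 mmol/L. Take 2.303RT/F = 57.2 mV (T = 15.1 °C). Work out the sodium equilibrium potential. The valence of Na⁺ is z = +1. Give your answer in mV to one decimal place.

62.7 mV

E = (57.2/z) · log₁₀([Na⁺]_out/[Na⁺]_in) with z = +1.
= (57.2/1) · log₁₀(150/12) = 57.20 · log₁₀(12.5)
= 57.20 · (1.0969) = 62.74 mV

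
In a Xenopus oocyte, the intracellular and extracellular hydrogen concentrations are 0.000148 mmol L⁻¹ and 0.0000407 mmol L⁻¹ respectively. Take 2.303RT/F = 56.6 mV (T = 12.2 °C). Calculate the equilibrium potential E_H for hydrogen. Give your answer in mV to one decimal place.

-31.7 mV

E = (56.6/z) · log₁₀([H⁺]_out/[H⁺]_in) with z = +1.
= (56.6/1) · log₁₀(0.0000407/0.000148) = 56.60 · log₁₀(0.275)
= 56.60 · (-0.5607) = -31.73 mV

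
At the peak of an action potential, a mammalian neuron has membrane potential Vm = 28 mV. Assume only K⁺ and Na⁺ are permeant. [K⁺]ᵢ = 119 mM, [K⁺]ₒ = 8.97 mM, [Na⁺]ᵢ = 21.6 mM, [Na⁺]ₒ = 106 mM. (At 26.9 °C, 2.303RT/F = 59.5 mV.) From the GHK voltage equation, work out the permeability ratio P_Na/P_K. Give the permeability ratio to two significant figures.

8.1

Let α = P_Na/P_K. GHK: Vm = 59.5·log₁₀[(Kₒ + α·Naₒ)/(Kᵢ + α·Naᵢ)].
10^(Vm/59.5) = 10^(28.0/59.5) = 2.9552
So 2.9552·(Kᵢ + α·Naᵢ) = Kₒ + α·Naₒ → α = (2.9552·119.0 − 8.97) / (106.0 − 2.9552·21.6)
α = (351.7 − 8.97) / (106.0 − 63.83) = 342.7/42.17 = 8.127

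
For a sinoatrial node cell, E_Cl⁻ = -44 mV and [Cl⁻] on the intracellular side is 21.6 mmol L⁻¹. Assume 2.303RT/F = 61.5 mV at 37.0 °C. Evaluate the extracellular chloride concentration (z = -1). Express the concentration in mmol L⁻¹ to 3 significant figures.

Nernst: E = (61.5/-1) · log₁₀([out]/[in]), so log₁₀([out]/[in]) = -44.0 × -1 / 61.5 = 0.7154.
[out]/[in] = 10^(0.7154) = 5.193.
[out] = 5.193 × 21.6 = 112.2 mmol L⁻¹.

112 mmol L⁻¹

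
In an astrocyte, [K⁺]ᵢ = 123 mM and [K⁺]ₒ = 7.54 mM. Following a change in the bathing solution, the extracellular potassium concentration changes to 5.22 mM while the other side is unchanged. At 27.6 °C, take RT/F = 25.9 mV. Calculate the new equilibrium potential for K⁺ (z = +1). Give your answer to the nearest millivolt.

-82 mV

After the shift: [K⁺]_out = 5.22, [K⁺]_in = 123 mM.
E_new = (25.9/1)·ln(5.22/123) = 25.90 · (-3.1597) = -81.84 mV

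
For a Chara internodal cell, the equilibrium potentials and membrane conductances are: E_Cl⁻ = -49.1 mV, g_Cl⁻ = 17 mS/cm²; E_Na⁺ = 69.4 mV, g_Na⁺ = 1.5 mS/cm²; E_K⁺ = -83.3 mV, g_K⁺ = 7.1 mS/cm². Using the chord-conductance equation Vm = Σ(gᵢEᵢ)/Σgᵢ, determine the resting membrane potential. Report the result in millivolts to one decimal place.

-51.6 mV

Σ gᵢEᵢ = 17·(-49.1) + 1.5·(69.4) + 7.1·(-83.3) = -1322.03
Σ gᵢ = 17 + 1.5 + 7.1 = 25.6
Vm = -1322.03 / 25.6 = -51.64 mV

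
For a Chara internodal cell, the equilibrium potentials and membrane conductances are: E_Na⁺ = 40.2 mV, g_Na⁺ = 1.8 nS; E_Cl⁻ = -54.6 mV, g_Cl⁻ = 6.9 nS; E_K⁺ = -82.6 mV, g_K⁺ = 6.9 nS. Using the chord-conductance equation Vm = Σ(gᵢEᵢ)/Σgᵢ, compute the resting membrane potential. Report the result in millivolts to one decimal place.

Σ gᵢEᵢ = 1.8·(40.2) + 6.9·(-54.6) + 6.9·(-82.6) = -874.32
Σ gᵢ = 1.8 + 6.9 + 6.9 = 15.6
Vm = -874.32 / 15.6 = -56.05 mV

-56.0 mV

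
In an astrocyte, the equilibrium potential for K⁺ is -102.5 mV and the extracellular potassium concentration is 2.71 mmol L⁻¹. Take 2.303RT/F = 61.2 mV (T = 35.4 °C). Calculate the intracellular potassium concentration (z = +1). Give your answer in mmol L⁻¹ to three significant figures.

128 mmol L⁻¹

Nernst: E = (61.2/1) · log₁₀([out]/[in]), so log₁₀([out]/[in]) = -102.5 × 1 / 61.2 = -1.6748.
[out]/[in] = 10^(-1.6748) = 0.02114.
[in] = 2.71 / 0.02114 = 128.2 mmol L⁻¹.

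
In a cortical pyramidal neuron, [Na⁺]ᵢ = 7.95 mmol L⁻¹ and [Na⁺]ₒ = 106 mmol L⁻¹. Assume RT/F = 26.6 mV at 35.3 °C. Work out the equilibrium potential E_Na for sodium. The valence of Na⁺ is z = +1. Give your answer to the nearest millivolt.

E = (26.6/z) · ln([Na⁺]_out/[Na⁺]_in) with z = +1.
= (26.6/1) · ln(106/7.95) = 26.60 · ln(13.33)
= 26.60 · (2.5903) = 68.90 mV

69 mV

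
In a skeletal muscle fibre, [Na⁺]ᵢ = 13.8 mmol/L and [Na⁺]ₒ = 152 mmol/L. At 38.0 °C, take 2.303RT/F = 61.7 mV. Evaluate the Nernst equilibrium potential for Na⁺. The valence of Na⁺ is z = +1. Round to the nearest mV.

64 mV

E = (61.7/z) · log₁₀([Na⁺]_out/[Na⁺]_in) with z = +1.
= (61.7/1) · log₁₀(152/13.8) = 61.70 · log₁₀(11.01)
= 61.70 · (1.0420) = 64.29 mV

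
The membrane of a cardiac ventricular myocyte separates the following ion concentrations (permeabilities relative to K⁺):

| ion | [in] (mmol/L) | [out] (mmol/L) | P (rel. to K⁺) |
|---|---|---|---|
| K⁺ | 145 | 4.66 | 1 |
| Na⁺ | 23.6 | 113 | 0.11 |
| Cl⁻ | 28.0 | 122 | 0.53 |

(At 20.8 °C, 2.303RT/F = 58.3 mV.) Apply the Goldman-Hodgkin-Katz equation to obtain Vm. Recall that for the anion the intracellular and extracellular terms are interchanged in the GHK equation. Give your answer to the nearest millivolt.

Vm = 58.3 · log₁₀[(Σ P·[cation]ₒ + Σ P·[anion]ᵢ) / (Σ P·[cation]ᵢ + Σ P·[anion]ₒ)]
Numerator = 1×4.66 + 0.11×113 + 0.53×28.0 = 31.93
Denominator = 1×145 + 0.11×23.6 + 0.53×122 = 212.3
Vm = 58.3 · log₁₀(0.15043) = 58.3 × (-0.8227) = -47.96 mV

-48 mV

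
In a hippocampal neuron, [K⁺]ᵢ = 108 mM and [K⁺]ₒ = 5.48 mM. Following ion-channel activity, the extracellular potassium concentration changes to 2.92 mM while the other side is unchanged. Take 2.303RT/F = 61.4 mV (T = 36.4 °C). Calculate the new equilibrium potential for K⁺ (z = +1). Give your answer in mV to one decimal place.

-96.3 mV

After the shift: [K⁺]_out = 2.92, [K⁺]_in = 108 mM.
E_new = (61.4/1)·log₁₀(2.92/108) = 61.40 · (-1.5680) = -96.28 mV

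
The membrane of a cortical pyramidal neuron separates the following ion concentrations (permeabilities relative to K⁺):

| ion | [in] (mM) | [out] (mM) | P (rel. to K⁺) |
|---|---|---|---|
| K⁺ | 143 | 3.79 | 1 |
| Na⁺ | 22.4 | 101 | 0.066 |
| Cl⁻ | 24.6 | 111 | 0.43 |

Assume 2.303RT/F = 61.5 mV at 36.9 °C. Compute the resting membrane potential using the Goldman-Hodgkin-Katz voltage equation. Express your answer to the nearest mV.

Vm = 61.5 · log₁₀[(Σ P·[cation]ₒ + Σ P·[anion]ᵢ) / (Σ P·[cation]ᵢ + Σ P·[anion]ₒ)]
Numerator = 1×3.79 + 0.066×101 + 0.43×24.6 = 21.03
Denominator = 1×143 + 0.066×22.4 + 0.43×111 = 192.2
Vm = 61.5 · log₁₀(0.10943) = 61.5 × (-0.9609) = -59.09 mV

-59 mV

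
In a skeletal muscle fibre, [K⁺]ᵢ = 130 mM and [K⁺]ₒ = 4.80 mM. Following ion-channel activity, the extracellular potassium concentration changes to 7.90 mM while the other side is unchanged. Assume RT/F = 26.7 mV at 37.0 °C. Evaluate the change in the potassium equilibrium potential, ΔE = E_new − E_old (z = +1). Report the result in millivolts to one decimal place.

13.3 mV

E_old = (26.7/1)·ln(4.80/130) = -88.08 mV
E_new = (26.7/1)·ln(7.90/130) = -74.78 mV
ΔE = -74.78 − (-88.08) = 13.30 mV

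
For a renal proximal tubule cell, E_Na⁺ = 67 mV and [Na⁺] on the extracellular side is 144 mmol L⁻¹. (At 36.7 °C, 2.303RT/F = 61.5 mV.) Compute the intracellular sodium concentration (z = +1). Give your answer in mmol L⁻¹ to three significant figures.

Nernst: E = (61.5/1) · log₁₀([out]/[in]), so log₁₀([out]/[in]) = 67.0 × 1 / 61.5 = 1.0894.
[out]/[in] = 10^(1.0894) = 12.29.
[in] = 144 / 12.29 = 11.72 mmol L⁻¹.

11.7 mmol L⁻¹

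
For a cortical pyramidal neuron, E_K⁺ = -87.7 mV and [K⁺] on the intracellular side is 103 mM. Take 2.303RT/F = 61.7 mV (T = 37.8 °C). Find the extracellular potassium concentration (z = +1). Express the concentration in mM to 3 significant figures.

3.90 mM

Nernst: E = (61.7/1) · log₁₀([out]/[in]), so log₁₀([out]/[in]) = -87.7 × 1 / 61.7 = -1.4214.
[out]/[in] = 10^(-1.4214) = 0.0379.
[out] = 0.0379 × 103 = 3.903 mM.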